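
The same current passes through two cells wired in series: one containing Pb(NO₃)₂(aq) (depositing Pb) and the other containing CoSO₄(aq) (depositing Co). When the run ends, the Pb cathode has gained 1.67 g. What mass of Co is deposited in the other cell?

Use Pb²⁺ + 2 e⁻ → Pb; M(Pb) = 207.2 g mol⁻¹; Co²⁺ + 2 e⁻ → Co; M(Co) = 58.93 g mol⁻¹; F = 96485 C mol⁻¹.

0.475 g

n(Pb) = 1.67 / 207.2 = 0.008060 mol.
Since Pb²⁺ + 2 e⁻ → Pb, n(e⁻) passed = 2 × 0.008060 = 0.01612 mol.
Cells in series carry the same charge, so the same 0.01612 mol of electrons passes through cell 2.
Co²⁺ + 2 e⁻ → Co, so n(Co) = 0.01612 / 2 = 0.008060 mol.
m(Co) = 0.008060 × 58.93 = 0.475 g.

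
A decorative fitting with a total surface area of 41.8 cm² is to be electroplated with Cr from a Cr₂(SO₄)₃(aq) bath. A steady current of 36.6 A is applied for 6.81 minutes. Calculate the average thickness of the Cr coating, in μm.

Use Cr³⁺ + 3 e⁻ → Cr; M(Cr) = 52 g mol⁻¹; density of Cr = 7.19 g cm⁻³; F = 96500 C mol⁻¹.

89.4 μm

Q = I·t = 36.60 × 408.60 = 14950 C; n(e⁻) = 0.1550 mol.
n(Cr) = n(e⁻)/3 = 0.05166 mol, so m = 0.05166 × 52 = 2.686 g.
Volume = m/ρ = 2.686 / 7.19 = 0.3736 cm³.
Thickness = V/A = 0.3736 / 41.8 = 0.00894 cm = 89.4 μm.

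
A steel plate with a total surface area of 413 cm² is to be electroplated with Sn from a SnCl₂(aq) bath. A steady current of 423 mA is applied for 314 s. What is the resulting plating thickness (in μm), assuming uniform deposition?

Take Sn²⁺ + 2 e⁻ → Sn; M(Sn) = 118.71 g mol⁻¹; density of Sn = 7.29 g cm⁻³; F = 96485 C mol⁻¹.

Q = I·t = 0.4230 × 314.00 = 132.8 C; n(e⁻) = 0.001377 mol.
n(Sn) = n(e⁻)/2 = 0.0006883 mol, so m = 0.0006883 × 118.71 = 0.08171 g.
Volume = m/ρ = 0.08171 / 7.29 = 0.01121 cm³.
Thickness = V/A = 0.01121 / 413 = 2.71 × 10⁻⁵ cm = 0.271 μm.

0.271 μm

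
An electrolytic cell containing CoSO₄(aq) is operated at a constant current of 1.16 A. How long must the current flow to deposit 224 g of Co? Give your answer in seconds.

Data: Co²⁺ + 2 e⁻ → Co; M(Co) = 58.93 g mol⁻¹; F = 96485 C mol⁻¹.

6.32 × 10⁵ s

n(Co) = m/M = 224 / 58.93 = 3.801 mol.
Each Co atom requires 2 electrons, so n(e⁻) = 2 × 3.801 = 7.602 mol.
Q = n(e⁻)·F = 7.602 × 96485 = 733500 C.
t = Q/I = 733500 / 1.160 A = 632300 s.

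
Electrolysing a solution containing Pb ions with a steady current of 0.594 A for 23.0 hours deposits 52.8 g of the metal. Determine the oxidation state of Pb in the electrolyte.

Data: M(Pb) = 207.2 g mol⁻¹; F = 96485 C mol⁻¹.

+2

Q = I·t = 0.5940 A × 82800 s = 49180 C, so n(e⁻) = 49180/96485 = 0.5097 mol.
n(Pb) deposited = 52.8 / 207.2 = 0.2548 mol.
Electrons per atom = n(e⁻)/n(Pb) = 0.5097 / 0.2548 = 2.00 ≈ 2, so the ion is Pb²⁺.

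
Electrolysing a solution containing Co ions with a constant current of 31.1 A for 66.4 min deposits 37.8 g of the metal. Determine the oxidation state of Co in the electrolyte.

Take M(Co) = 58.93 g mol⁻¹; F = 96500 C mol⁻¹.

+2

Q = I·t = 31.10 A × 3984.0 s = 123900 C, so n(e⁻) = 123900/96500 = 1.284 mol.
n(Co) deposited = 37.8 / 58.93 = 0.6414 mol.
Electrons per atom = n(e⁻)/n(Co) = 1.284 / 0.6414 = 2.00 ≈ 2, so the ion is Co²⁺.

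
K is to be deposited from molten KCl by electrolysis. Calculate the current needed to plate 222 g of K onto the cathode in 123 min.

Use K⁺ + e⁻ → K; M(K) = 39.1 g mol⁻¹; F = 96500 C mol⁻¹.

n(K) = 222 / 39.1 = 5.678 mol.
n(e⁻) = 1 × 5.678 = 5.678 mol.
Q = n(e⁻)·F = 5.678 × 96500 = 547900 C.
I = Q/t = 547900 / 7380.0 s = 74.2 A.

74.2 A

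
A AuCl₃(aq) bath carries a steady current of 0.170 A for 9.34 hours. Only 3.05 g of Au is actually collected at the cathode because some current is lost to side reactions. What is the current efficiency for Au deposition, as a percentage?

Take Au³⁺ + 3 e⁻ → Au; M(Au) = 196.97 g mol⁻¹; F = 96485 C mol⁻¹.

Q = I·t = 0.1700 × 33624 = 5716 C; n(e⁻) = 5716/96485 = 0.05924 mol.
Theoretical n(Au) = n(e⁻)/3 = 0.01975 mol, i.e. m_theo = 0.01975 × 196.97 = 3.890 g.
Efficiency = m_actual / m_theo = 3.05 / 3.890 = 78.4 %.

78.4 %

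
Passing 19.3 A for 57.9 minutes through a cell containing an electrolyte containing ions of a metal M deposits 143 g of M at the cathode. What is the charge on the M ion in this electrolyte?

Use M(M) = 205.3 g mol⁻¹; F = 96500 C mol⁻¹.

+1

Q = I·t = 19.30 A × 3474.0 s = 67050 C, so n(e⁻) = 67050/96500 = 0.6948 mol.
n(M) deposited = 143 / 205.3 = 0.6965 mol.
Electrons per atom = n(e⁻)/n(M) = 0.6948 / 0.6965 = 0.997 ≈ 1, so the ion is M⁺.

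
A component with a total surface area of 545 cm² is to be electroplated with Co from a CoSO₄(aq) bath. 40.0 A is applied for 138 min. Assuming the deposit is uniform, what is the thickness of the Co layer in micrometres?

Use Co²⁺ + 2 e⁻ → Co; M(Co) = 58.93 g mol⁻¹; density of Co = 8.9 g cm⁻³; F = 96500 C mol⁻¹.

Q = I·t = 40.00 × 8280.0 = 331200 C; n(e⁻) = 3.432 mol.
n(Co) = n(e⁻)/2 = 1.716 mol, so m = 1.716 × 58.93 = 101.1 g.
Volume = m/ρ = 101.1 / 8.9 = 11.36 cm³.
Thickness = V/A = 11.36 / 545 = 0.0208 cm = 208 μm.

208 μm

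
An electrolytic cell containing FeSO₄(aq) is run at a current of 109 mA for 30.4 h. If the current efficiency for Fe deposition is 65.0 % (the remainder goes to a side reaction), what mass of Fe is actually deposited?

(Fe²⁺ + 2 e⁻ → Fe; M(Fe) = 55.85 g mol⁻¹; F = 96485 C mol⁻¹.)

Q = I·t = 0.1090 × 109440 = 11930 C.
n(e⁻) = 11930/96485 = 0.1236 mol; theoretically n(Fe) = 0.1236/2 = 0.06182 mol, m_theo = 3.453 g.
At 65.0 % efficiency, m_actual = 0.650 × 3.453 = 2.24 g.

2.24 g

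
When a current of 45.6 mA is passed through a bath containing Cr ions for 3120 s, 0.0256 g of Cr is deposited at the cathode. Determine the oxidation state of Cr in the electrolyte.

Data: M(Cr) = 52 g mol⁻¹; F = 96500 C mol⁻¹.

+3

Q = I·t = 0.04560 A × 3120.0 s = 142.3 C, so n(e⁻) = 142.3/96500 = 0.001474 mol.
n(Cr) deposited = 0.0256 / 52 = 0.0004923 mol.
Electrons per atom = n(e⁻)/n(Cr) = 0.001474 / 0.0004923 = 2.99 ≈ 3, so the ion is Cr³⁺.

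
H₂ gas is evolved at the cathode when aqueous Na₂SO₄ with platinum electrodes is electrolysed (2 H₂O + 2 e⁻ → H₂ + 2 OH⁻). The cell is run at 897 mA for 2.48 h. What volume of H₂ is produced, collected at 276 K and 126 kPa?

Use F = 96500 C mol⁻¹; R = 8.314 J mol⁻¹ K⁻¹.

0.756 L

Q = I·t = 0.8970 A × 8928.0 s = 8008 C.
n(e⁻) = Q/F = 8008 / 96500 = 0.08299 mol.
2 electrons are transferred per H₂ molecule, so n(H₂) = 0.08299 / 2 = 0.04149 mol.
V = nRT/P = (0.04149 × 8.314 × 276) / (126 × 10³ Pa) = 7.56 × 10⁻⁴ m³ = 0.756 L.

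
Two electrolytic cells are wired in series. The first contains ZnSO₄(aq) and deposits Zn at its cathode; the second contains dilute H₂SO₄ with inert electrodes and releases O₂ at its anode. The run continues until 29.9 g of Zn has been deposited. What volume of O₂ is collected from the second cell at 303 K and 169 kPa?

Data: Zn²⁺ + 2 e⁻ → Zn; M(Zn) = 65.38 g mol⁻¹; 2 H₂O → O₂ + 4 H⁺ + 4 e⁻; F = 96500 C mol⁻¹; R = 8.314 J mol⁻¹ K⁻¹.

3.41 L

n(Zn) = 29.9 / 65.38 = 0.4573 mol, so n(e⁻) = 2 × 0.4573 = 0.9147 mol.
The cells are in series, so the same 0.9147 mol of electrons passes through the second cell.
2 H₂O → O₂ + 4 H⁺ + 4 e⁻ — 4 mol e⁻ per mol O₂, so n(O₂) = 0.9147/4 = 0.2287 mol.
V = nRT/P = (0.2287 × 8.314 × 303) / (169 × 10³) = 0.00341 m³ = 3.41 L.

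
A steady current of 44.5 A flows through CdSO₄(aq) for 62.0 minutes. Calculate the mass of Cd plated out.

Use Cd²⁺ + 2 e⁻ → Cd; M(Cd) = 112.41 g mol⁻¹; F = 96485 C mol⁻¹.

Q = I·t = 44.50 A × 3720.0 s = 165500 C.
n(e⁻) = Q/F = 165500 / 96485 = 1.716 mol.
Cd²⁺ + 2 e⁻ → Cd, so n(Cd) = n(e⁻)/2 = 0.8579 mol.
m = n·M = 0.8579 × 112.41 = 96.4 g.

96.4 g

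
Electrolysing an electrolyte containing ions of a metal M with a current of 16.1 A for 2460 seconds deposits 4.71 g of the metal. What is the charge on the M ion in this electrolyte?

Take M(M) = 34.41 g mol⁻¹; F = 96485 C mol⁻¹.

Q = I·t = 16.10 A × 2460.0 s = 39610 C, so n(e⁻) = 39610/96485 = 0.4105 mol.
n(M) deposited = 4.71 / 34.41 = 0.1369 mol.
Electrons per atom = n(e⁻)/n(M) = 0.4105 / 0.1369 = 3.00 ≈ 3, so the ion is M³⁺.

+3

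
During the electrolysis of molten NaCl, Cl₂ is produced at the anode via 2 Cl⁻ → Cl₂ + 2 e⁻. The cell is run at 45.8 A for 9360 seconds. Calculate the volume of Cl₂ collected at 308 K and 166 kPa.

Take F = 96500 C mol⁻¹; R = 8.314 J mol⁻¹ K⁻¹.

Q = I·t = 45.80 A × 9360.0 s = 428700 C.
n(e⁻) = Q/F = 428700 / 96500 = 4.442 mol.
2 electrons are transferred per Cl₂ molecule, so n(Cl₂) = 4.442 / 2 = 2.221 mol.
V = nRT/P = (2.221 × 8.314 × 308) / (166 × 10³ Pa) = 0.0343 m³ = 34.3 L.

34.3 L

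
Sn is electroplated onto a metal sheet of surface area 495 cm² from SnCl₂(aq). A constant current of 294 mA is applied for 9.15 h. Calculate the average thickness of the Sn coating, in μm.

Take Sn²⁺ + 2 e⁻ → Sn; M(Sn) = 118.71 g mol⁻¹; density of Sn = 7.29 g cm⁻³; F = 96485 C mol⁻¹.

Q = I·t = 0.2940 × 32940 = 9684 C; n(e⁻) = 0.1004 mol.
n(Sn) = n(e⁻)/2 = 0.05019 mol, so m = 0.05019 × 118.71 = 5.958 g.
Volume = m/ρ = 5.958 / 7.29 = 0.8172 cm³.
Thickness = V/A = 0.8172 / 495 = 0.00165 cm = 16.5 μm.

16.5 μm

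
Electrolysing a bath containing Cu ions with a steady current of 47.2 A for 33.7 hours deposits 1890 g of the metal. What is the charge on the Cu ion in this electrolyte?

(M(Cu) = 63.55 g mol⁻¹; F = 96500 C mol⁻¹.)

Q = I·t = 47.20 A × 121320 s = 5726000 C, so n(e⁻) = 5726000/96500 = 59.34 mol.
n(Cu) deposited = 1890 / 63.55 = 29.74 mol.
Electrons per atom = n(e⁻)/n(Cu) = 59.34 / 29.74 = 2.00 ≈ 2, so the ion is Cu²⁺.

+2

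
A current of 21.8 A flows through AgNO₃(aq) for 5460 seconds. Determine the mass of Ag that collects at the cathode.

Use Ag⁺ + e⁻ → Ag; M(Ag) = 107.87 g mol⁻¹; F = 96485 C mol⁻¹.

Q = I·t = 21.80 A × 5460.0 s = 119000 C.
n(e⁻) = Q/F = 119000 / 96485 = 1.234 mol.
Ag⁺ + e⁻ → Ag, so n(Ag) = n(e⁻)/1 = 1.234 mol.
m = n·M = 1.234 × 107.87 = 133 g.

133 g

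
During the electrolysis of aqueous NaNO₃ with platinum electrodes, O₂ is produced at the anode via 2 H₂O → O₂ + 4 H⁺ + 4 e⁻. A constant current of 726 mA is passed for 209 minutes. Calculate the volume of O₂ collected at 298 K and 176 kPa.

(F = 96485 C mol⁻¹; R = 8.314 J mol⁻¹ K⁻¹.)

0.332 L

Q = I·t = 0.7260 A × 12540 s = 9104 C.
n(e⁻) = Q/F = 9104 / 96485 = 0.09436 mol.
4 electrons are transferred per O₂ molecule, so n(O₂) = 0.09436 / 4 = 0.02359 mol.
V = nRT/P = (0.02359 × 8.314 × 298) / (176 × 10³ Pa) = 3.32 × 10⁻⁴ m³ = 0.332 L.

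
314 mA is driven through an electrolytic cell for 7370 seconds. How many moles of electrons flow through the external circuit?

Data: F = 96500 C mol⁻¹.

0.0240 mol

Q = I·t = 0.3140 A × 7370.0 s = 2314 C.
n(e⁻) = Q/F = 2314 / 96500 = 0.0240 mol.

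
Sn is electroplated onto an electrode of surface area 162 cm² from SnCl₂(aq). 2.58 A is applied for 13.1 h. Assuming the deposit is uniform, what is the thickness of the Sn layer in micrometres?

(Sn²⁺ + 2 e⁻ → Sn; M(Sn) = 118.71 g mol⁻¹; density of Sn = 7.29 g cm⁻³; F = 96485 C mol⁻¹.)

Q = I·t = 2.580 × 47160 = 121700 C; n(e⁻) = 1.261 mol.
n(Sn) = n(e⁻)/2 = 0.6305 mol, so m = 0.6305 × 118.71 = 74.85 g.
Volume = m/ρ = 74.85 / 7.29 = 10.27 cm³.
Thickness = V/A = 10.27 / 162 = 0.0634 cm = 634 μm.

634 μm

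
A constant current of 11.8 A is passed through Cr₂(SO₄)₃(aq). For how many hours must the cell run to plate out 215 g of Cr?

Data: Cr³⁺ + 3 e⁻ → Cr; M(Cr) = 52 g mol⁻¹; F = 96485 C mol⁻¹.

n(Cr) = m/M = 215 / 52 = 4.135 mol.
Each Cr atom requires 3 electrons, so n(e⁻) = 3 × 4.135 = 12.40 mol.
Q = n(e⁻)·F = 12.40 × 96485 = 1197000 C.
t = Q/I = 1197000 / 11.80 A = 101400 s = 28.2 h.

28.2 h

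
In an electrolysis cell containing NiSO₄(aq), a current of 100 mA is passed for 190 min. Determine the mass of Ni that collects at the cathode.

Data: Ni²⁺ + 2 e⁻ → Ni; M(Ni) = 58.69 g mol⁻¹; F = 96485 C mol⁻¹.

Q = I·t = 0.1000 A × 11400 s = 1140 C.
n(e⁻) = Q/F = 1140 / 96485 = 0.01182 mol.
Ni²⁺ + 2 e⁻ → Ni, so n(Ni) = n(e⁻)/2 = 0.005908 mol.
m = n·M = 0.005908 × 58.69 = 0.347 g.

0.347 g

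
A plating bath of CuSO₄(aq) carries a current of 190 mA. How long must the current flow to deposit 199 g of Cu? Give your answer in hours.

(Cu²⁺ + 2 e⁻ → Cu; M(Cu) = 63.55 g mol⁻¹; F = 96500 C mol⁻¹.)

884 h

n(Cu) = m/M = 199 / 63.55 = 3.131 mol.
Each Cu atom requires 2 electrons, so n(e⁻) = 2 × 3.131 = 6.263 mol.
Q = n(e⁻)·F = 6.263 × 96500 = 604400 C.
t = Q/I = 604400 / 0.1900 A = 3181000 s = 884 h.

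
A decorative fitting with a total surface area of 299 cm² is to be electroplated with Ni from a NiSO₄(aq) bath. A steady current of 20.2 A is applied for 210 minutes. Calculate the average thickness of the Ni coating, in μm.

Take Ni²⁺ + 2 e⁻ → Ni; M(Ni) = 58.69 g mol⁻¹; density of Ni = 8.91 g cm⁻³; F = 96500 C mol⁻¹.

291 μm

Q = I·t = 20.20 × 12600 = 254500 C; n(e⁻) = 2.638 mol.
n(Ni) = n(e⁻)/2 = 1.319 mol, so m = 1.319 × 58.69 = 77.40 g.
Volume = m/ρ = 77.40 / 8.91 = 8.687 cm³.
Thickness = V/A = 8.687 / 299 = 0.0291 cm = 291 μm.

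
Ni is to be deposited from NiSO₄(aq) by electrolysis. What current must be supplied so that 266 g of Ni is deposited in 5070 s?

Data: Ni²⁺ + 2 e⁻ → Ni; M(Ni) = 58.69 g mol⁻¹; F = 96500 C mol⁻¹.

n(Ni) = 266 / 58.69 = 4.532 mol.
n(e⁻) = 2 × 4.532 = 9.065 mol.
Q = n(e⁻)·F = 9.065 × 96500 = 874700 C.
I = Q/t = 874700 / 5070.0 s = 173 A.

173 A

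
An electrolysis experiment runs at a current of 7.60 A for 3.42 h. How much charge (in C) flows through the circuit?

Q = I·t = 7.600 A × 12312 s = 93600 C.

93600 C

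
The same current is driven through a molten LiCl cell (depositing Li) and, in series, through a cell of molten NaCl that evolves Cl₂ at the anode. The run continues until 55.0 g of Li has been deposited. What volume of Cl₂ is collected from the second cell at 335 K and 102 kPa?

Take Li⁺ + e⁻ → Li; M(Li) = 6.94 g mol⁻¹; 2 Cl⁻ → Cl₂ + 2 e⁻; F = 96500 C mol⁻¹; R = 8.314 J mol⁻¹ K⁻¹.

n(Li) = 55.0 / 6.94 = 7.925 mol, so n(e⁻) = 1 × 7.925 = 7.925 mol.
The cells are in series, so the same 7.925 mol of electrons passes through the second cell.
2 Cl⁻ → Cl₂ + 2 e⁻ — 2 mol e⁻ per mol Cl₂, so n(Cl₂) = 7.925/2 = 3.963 mol.
V = nRT/P = (3.963 × 8.314 × 335) / (102 × 10³) = 0.108 m³ = 108 L.

108 L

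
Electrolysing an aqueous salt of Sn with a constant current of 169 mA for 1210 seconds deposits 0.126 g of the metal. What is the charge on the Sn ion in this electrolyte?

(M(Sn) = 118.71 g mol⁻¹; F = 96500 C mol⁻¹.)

Q = I·t = 0.1690 A × 1210.0 s = 204.5 C, so n(e⁻) = 204.5/96500 = 0.002119 mol.
n(Sn) deposited = 0.126 / 118.71 = 0.001061 mol.
Electrons per atom = n(e⁻)/n(Sn) = 0.002119 / 0.001061 = 2.00 ≈ 2, so the ion is Sn²⁺.

+2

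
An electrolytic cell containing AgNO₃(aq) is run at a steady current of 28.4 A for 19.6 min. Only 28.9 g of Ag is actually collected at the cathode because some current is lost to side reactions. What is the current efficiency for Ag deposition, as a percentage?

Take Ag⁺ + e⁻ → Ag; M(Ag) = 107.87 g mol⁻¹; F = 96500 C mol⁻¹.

77.4 %

Q = I·t = 28.40 × 1176.0 = 33400 C; n(e⁻) = 33400/96500 = 0.3461 mol.
Theoretical n(Ag) = n(e⁻)/1 = 0.3461 mol, i.e. m_theo = 0.3461 × 107.87 = 37.33 g.
Efficiency = m_actual / m_theo = 28.9 / 37.33 = 77.4 %.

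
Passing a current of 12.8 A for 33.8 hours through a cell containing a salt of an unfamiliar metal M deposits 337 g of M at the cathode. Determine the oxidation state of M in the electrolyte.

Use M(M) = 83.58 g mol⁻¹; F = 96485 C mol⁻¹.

Q = I·t = 12.80 A × 121680 s = 1558000 C, so n(e⁻) = 1558000/96485 = 16.14 mol.
n(M) deposited = 337 / 83.58 = 4.032 mol.
Electrons per atom = n(e⁻)/n(M) = 16.14 / 4.032 = 4.00 ≈ 4, so the ion is M⁴⁺.

+4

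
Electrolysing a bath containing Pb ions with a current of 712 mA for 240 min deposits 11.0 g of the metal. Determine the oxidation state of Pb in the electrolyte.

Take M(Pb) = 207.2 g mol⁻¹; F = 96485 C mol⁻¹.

Q = I·t = 0.7120 A × 14400 s = 10250 C, so n(e⁻) = 10250/96485 = 0.1063 mol.
n(Pb) deposited = 11.0 / 207.2 = 0.05309 mol.
Electrons per atom = n(e⁻)/n(Pb) = 0.1063 / 0.05309 = 2.00 ≈ 2, so the ion is Pb²⁺.

+2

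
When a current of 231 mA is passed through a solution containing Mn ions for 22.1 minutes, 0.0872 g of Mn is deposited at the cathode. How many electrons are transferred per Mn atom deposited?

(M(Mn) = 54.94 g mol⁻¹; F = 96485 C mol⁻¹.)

2

Q = I·t = 0.2310 A × 1326.0 s = 306.3 C, so n(e⁻) = 306.3/96485 = 0.003175 mol.
n(Mn) deposited = 0.0872 / 54.94 = 0.001587 mol.
Electrons per atom = n(e⁻)/n(Mn) = 0.003175 / 0.001587 = 2.00 ≈ 2, so the ion is Mn²⁺.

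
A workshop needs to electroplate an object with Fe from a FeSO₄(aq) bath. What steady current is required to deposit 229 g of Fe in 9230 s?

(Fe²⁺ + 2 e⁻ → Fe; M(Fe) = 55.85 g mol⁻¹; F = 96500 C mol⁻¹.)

n(Fe) = 229 / 55.85 = 4.100 mol.
n(e⁻) = 2 × 4.100 = 8.201 mol.
Q = n(e⁻)·F = 8.201 × 96500 = 791400 C.
I = Q/t = 791400 / 9230.0 s = 85.7 A.

85.7 A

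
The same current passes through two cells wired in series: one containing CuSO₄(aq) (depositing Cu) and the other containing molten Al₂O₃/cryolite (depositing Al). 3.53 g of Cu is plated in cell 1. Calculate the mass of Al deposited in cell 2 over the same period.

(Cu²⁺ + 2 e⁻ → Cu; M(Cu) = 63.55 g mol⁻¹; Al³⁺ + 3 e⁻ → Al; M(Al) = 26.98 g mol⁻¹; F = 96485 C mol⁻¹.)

n(Cu) = 3.53 / 63.55 = 0.05555 mol.
Since Cu²⁺ + 2 e⁻ → Cu, n(e⁻) passed = 2 × 0.05555 = 0.1111 mol.
Cells in series carry the same charge, so the same 0.1111 mol of electrons passes through cell 2.
Al³⁺ + 3 e⁻ → Al, so n(Al) = 0.1111 / 3 = 0.03703 mol.
m(Al) = 0.03703 × 26.98 = 0.999 g.

0.999 g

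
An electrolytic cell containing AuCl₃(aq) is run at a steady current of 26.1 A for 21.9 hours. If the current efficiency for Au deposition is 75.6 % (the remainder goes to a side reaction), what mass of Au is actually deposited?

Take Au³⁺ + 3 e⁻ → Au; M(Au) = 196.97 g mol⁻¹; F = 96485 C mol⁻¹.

1060 g

Q = I·t = 26.10 × 78840 = 2058000 C.
n(e⁻) = 2058000/96485 = 21.33 mol; theoretically n(Au) = 21.33/3 = 7.109 mol, m_theo = 1400 g.
At 75.6 % efficiency, m_actual = 0.756 × 1400 = 1060 g.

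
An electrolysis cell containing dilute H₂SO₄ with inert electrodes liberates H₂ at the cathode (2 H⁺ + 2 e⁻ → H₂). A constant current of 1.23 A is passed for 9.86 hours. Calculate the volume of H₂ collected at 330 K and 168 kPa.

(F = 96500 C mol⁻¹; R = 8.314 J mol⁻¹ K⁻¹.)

3.69 L

Q = I·t = 1.230 A × 35496 s = 43660 C.
n(e⁻) = Q/F = 43660 / 96500 = 0.4524 mol.
2 electrons are transferred per H₂ molecule, so n(H₂) = 0.4524 / 2 = 0.2262 mol.
V = nRT/P = (0.2262 × 8.314 × 330) / (168 × 10³ Pa) = 0.00369 m³ = 3.69 L.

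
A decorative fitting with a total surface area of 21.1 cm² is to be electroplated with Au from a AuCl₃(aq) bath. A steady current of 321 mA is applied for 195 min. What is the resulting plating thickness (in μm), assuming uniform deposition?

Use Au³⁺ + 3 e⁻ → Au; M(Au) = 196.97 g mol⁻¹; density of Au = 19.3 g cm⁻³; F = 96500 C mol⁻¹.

62.7 μm

Q = I·t = 0.3210 × 11700 = 3756 C; n(e⁻) = 0.03892 mol.
n(Au) = n(e⁻)/3 = 0.01297 mol, so m = 0.01297 × 196.97 = 2.555 g.
Volume = m/ρ = 2.555 / 19.3 = 0.1324 cm³.
Thickness = V/A = 0.1324 / 21.1 = 0.00627 cm = 62.7 μm.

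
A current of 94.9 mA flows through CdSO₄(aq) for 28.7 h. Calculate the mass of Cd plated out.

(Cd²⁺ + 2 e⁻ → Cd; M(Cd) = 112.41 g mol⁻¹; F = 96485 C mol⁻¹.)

5.71 g

Q = I·t = 0.09490 A × 103320 s = 9805 C.
n(e⁻) = Q/F = 9805 / 96485 = 0.1016 mol.
Cd²⁺ + 2 e⁻ → Cd, so n(Cd) = n(e⁻)/2 = 0.05081 mol.
m = n·M = 0.05081 × 112.41 = 5.71 g.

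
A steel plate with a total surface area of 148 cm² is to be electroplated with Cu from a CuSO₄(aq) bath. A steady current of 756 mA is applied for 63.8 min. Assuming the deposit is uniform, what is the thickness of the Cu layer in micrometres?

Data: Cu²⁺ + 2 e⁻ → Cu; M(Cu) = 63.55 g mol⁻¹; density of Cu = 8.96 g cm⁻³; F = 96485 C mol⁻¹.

7.19 μm

Q = I·t = 0.7560 × 3828.0 = 2894 C; n(e⁻) = 0.02999 mol.
n(Cu) = n(e⁻)/2 = 0.01500 mol, so m = 0.01500 × 63.55 = 0.9531 g.
Volume = m/ρ = 0.9531 / 8.96 = 0.1064 cm³.
Thickness = V/A = 0.1064 / 148 = 7.19 × 10⁻⁴ cm = 7.19 μm.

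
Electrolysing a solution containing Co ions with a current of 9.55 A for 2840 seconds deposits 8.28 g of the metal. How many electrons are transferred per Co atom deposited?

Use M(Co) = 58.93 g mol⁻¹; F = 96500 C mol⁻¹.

Q = I·t = 9.550 A × 2840.0 s = 27120 C, so n(e⁻) = 27120/96500 = 0.2811 mol.
n(Co) deposited = 8.28 / 58.93 = 0.1405 mol.
Electrons per atom = n(e⁻)/n(Co) = 0.2811 / 0.1405 = 2.00 ≈ 2, so the ion is Co²⁺.

2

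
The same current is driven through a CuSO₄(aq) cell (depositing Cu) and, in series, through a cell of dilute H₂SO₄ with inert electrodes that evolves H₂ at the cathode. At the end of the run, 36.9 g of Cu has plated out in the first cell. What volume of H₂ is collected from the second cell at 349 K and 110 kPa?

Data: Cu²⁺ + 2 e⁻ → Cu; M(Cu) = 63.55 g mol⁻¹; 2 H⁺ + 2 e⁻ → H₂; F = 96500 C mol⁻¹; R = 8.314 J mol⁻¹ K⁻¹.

15.3 L

n(Cu) = 36.9 / 63.55 = 0.5806 mol, so n(e⁻) = 2 × 0.5806 = 1.161 mol.
The cells are in series, so the same 1.161 mol of electrons passes through the second cell.
2 H⁺ + 2 e⁻ → H₂ — 2 mol e⁻ per mol H₂, so n(H₂) = 1.161/2 = 0.5806 mol.
V = nRT/P = (0.5806 × 8.314 × 349) / (110 × 10³) = 0.0153 m³ = 15.3 L.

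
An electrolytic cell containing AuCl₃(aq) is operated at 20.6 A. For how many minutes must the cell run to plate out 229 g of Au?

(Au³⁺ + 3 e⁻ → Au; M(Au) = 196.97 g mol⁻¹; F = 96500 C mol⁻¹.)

n(Au) = m/M = 229 / 196.97 = 1.163 mol.
Each Au atom requires 3 electrons, so n(e⁻) = 3 × 1.163 = 3.488 mol.
Q = n(e⁻)·F = 3.488 × 96500 = 336600 C.
t = Q/I = 336600 / 20.60 A = 16340 s = 272 min.

272 min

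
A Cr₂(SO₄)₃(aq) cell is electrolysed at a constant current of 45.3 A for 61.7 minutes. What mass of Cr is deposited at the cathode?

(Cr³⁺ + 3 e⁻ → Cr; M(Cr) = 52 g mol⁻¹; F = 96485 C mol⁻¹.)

Q = I·t = 45.30 A × 3702.0 s = 167700 C.
n(e⁻) = Q/F = 167700 / 96485 = 1.738 mol.
Cr³⁺ + 3 e⁻ → Cr, so n(Cr) = n(e⁻)/3 = 0.5794 mol.
m = n·M = 0.5794 × 52 = 30.1 g.

30.1 g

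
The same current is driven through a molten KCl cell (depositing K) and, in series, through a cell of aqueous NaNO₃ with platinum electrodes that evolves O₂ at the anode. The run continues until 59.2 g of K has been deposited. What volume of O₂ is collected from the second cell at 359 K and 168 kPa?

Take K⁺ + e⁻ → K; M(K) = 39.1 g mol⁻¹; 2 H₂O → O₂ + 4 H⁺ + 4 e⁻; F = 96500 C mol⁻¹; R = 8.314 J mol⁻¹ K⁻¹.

6.72 L

n(K) = 59.2 / 39.1 = 1.514 mol, so n(e⁻) = 1 × 1.514 = 1.514 mol.
The cells are in series, so the same 1.514 mol of electrons passes through the second cell.
2 H₂O → O₂ + 4 H⁺ + 4 e⁻ — 4 mol e⁻ per mol O₂, so n(O₂) = 1.514/4 = 0.3785 mol.
V = nRT/P = (0.3785 × 8.314 × 359) / (168 × 10³) = 0.00672 m³ = 6.72 L.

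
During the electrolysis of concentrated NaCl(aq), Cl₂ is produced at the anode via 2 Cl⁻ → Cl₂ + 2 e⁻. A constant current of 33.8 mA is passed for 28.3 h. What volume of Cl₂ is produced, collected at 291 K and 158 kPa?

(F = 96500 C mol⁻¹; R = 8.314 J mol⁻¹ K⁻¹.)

Q = I·t = 0.03380 A × 101880 s = 3444 C.
n(e⁻) = Q/F = 3444 / 96500 = 0.03568 mol.
2 electrons are transferred per Cl₂ molecule, so n(Cl₂) = 0.03568 / 2 = 0.01784 mol.
V = nRT/P = (0.01784 × 8.314 × 291) / (158 × 10³ Pa) = 2.73 × 10⁻⁴ m³ = 0.273 L.

0.273 L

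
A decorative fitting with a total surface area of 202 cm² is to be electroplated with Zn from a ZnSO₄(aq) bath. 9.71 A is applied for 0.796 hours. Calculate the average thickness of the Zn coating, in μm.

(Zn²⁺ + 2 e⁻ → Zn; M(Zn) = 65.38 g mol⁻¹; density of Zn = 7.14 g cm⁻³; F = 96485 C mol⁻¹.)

Q = I·t = 9.710 × 2865.6 = 27820 C; n(e⁻) = 0.2884 mol.
n(Zn) = n(e⁻)/2 = 0.1442 mol, so m = 0.1442 × 65.38 = 9.427 g.
Volume = m/ρ = 9.427 / 7.14 = 1.320 cm³.
Thickness = V/A = 1.320 / 202 = 0.00654 cm = 65.4 μm.

65.4 μm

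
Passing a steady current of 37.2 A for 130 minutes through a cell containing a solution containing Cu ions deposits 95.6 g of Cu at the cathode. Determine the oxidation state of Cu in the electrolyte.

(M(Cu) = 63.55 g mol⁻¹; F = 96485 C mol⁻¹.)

Q = I·t = 37.20 A × 7800.0 s = 290200 C, so n(e⁻) = 290200/96485 = 3.007 mol.
n(Cu) deposited = 95.6 / 63.55 = 1.504 mol.
Electrons per atom = n(e⁻)/n(Cu) = 3.007 / 1.504 = 2.00 ≈ 2, so the ion is Cu²⁺.

+2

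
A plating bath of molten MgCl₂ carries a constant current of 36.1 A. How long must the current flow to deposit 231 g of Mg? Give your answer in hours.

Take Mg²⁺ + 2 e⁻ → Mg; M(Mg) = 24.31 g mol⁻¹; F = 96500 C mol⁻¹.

14.1 h

n(Mg) = m/M = 231 / 24.31 = 9.502 mol.
Each Mg atom requires 2 electrons, so n(e⁻) = 2 × 9.502 = 19.00 mol.
Q = n(e⁻)·F = 19.00 × 96500 = 1834000 C.
t = Q/I = 1834000 / 36.10 A = 50800 s = 14.1 h.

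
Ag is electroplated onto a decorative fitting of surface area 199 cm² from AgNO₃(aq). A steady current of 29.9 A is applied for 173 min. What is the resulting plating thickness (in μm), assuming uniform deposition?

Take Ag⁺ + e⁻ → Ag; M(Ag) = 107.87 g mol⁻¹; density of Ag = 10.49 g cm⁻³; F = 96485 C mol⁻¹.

1660 μm

Q = I·t = 29.90 × 10380 = 310400 C; n(e⁻) = 3.217 mol.
n(Ag) = n(e⁻)/1 = 3.217 mol, so m = 3.217 × 107.87 = 347.0 g.
Volume = m/ρ = 347.0 / 10.49 = 33.08 cm³.
Thickness = V/A = 33.08 / 199 = 0.166 cm = 1660 μm.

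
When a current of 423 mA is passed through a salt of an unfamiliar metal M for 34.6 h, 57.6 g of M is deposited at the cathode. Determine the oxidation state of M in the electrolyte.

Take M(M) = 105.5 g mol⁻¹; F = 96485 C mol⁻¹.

Q = I·t = 0.4230 A × 124560 s = 52690 C, so n(e⁻) = 52690/96485 = 0.5461 mol.
n(M) deposited = 57.6 / 105.5 = 0.5460 mol.
Electrons per atom = n(e⁻)/n(M) = 0.5461 / 0.5460 = 1.00 ≈ 1, so the ion is M⁺.

+1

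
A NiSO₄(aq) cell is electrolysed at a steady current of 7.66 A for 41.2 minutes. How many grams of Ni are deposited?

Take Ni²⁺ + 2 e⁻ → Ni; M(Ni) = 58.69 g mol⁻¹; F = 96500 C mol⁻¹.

Q = I·t = 7.660 A × 2472.0 s = 18940 C.
n(e⁻) = Q/F = 18940 / 96500 = 0.1962 mol.
Ni²⁺ + 2 e⁻ → Ni, so n(Ni) = n(e⁻)/2 = 0.09811 mol.
m = n·M = 0.09811 × 58.69 = 5.76 g.

5.76 g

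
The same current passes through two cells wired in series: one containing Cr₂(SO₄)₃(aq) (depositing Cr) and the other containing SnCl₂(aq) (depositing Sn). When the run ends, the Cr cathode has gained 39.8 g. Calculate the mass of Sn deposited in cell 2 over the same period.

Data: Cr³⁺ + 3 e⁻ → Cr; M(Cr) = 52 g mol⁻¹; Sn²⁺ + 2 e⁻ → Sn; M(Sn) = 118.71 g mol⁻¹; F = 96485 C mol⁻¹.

n(Cr) = 39.8 / 52 = 0.7654 mol.
Since Cr³⁺ + 3 e⁻ → Cr, n(e⁻) passed = 3 × 0.7654 = 2.296 mol.
Cells in series carry the same charge, so the same 2.296 mol of electrons passes through cell 2.
Sn²⁺ + 2 e⁻ → Sn, so n(Sn) = 2.296 / 2 = 1.148 mol.
m(Sn) = 1.148 × 118.71 = 136 g.

136 g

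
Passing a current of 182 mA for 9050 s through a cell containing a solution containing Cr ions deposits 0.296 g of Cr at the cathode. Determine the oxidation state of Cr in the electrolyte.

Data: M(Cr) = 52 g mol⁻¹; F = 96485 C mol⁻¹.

Q = I·t = 0.1820 A × 9050.0 s = 1647 C, so n(e⁻) = 1647/96485 = 0.01707 mol.
n(Cr) deposited = 0.296 / 52 = 0.005692 mol.
Electrons per atom = n(e⁻)/n(Cr) = 0.01707 / 0.005692 = 3.00 ≈ 3, so the ion is Cr³⁺.

+3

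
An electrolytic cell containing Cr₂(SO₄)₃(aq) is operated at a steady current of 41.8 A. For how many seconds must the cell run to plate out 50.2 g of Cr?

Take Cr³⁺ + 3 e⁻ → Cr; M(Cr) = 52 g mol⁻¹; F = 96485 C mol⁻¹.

6690 s

n(Cr) = m/M = 50.2 / 52 = 0.9654 mol.
Each Cr atom requires 3 electrons, so n(e⁻) = 3 × 0.9654 = 2.896 mol.
Q = n(e⁻)·F = 2.896 × 96485 = 279400 C.
t = Q/I = 279400 / 41.80 A = 6685 s.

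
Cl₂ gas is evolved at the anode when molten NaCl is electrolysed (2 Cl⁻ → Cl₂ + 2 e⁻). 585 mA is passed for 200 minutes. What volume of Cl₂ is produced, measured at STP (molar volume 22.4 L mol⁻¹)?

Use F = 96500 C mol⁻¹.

Q = I·t = 0.5850 A × 12000 s = 7020 C.
n(e⁻) = Q/F = 7020 / 96500 = 0.07275 mol.
2 electrons are transferred per Cl₂ molecule, so n(Cl₂) = 0.07275 / 2 = 0.03637 mol.
V = n × V_m = 0.03637 × 22.4 = 0.815 L.

0.815 L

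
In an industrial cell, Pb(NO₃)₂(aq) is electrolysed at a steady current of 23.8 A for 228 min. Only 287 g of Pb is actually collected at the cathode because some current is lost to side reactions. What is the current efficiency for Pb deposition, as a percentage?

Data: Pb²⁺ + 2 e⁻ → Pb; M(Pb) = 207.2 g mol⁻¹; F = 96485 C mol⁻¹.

82.1 %

Q = I·t = 23.80 × 13680 = 325600 C; n(e⁻) = 325600/96485 = 3.374 mol.
Theoretical n(Pb) = n(e⁻)/2 = 1.687 mol, i.e. m_theo = 1.687 × 207.2 = 349.6 g.
Efficiency = m_actual / m_theo = 287 / 349.6 = 82.1 %.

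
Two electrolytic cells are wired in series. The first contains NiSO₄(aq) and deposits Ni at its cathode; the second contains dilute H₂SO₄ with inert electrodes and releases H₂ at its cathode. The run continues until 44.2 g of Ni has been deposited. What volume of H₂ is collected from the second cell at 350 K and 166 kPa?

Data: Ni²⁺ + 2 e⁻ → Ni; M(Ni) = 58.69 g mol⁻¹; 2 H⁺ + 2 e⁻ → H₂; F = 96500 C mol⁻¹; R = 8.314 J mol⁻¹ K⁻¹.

n(Ni) = 44.2 / 58.69 = 0.7531 mol, so n(e⁻) = 2 × 0.7531 = 1.506 mol.
The cells are in series, so the same 1.506 mol of electrons passes through the second cell.
2 H⁺ + 2 e⁻ → H₂ — 2 mol e⁻ per mol H₂, so n(H₂) = 1.506/2 = 0.7531 mol.
V = nRT/P = (0.7531 × 8.314 × 350) / (166 × 10³) = 0.0132 m³ = 13.2 L.

13.2 L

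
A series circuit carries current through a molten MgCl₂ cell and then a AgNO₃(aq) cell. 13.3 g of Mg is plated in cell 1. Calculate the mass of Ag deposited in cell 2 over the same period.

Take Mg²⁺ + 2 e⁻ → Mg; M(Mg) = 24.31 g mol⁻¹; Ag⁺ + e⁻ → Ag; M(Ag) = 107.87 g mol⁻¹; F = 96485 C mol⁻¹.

118 g

n(Mg) = 13.3 / 24.31 = 0.5471 mol.
Since Mg²⁺ + 2 e⁻ → Mg, n(e⁻) passed = 2 × 0.5471 = 1.094 mol.
Cells in series carry the same charge, so the same 1.094 mol of electrons passes through cell 2.
Ag⁺ + e⁻ → Ag, so n(Ag) = 1.094 / 1 = 1.094 mol.
m(Ag) = 1.094 × 107.87 = 118 g.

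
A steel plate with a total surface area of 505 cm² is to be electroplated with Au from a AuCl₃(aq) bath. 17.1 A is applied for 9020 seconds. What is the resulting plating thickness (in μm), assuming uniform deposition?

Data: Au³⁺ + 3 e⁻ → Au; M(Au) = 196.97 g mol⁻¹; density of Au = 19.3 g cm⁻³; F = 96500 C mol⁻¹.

108 μm

Q = I·t = 17.10 × 9020.0 = 154200 C; n(e⁻) = 1.598 mol.
n(Au) = n(e⁻)/3 = 0.5328 mol, so m = 0.5328 × 196.97 = 104.9 g.
Volume = m/ρ = 104.9 / 19.3 = 5.437 cm³.
Thickness = V/A = 5.437 / 505 = 0.0108 cm = 108 μm.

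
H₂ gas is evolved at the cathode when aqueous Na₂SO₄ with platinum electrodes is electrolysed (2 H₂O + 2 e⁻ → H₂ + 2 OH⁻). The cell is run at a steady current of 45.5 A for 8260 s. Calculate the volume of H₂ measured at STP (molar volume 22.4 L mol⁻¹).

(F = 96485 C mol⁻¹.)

Q = I·t = 45.50 A × 8260.0 s = 375800 C.
n(e⁻) = Q/F = 375800 / 96485 = 3.895 mol.
2 electrons are transferred per H₂ molecule, so n(H₂) = 3.895 / 2 = 1.948 mol.
V = n × V_m = 1.948 × 22.4 = 43.6 L.

43.6 L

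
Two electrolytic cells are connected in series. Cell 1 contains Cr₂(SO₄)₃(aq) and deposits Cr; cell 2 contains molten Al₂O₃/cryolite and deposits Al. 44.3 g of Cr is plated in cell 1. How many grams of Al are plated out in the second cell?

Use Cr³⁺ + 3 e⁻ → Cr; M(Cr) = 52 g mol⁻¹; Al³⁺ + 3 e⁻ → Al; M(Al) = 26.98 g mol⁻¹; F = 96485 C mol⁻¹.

n(Cr) = 44.3 / 52 = 0.8519 mol.
Since Cr³⁺ + 3 e⁻ → Cr, n(e⁻) passed = 3 × 0.8519 = 2.556 mol.
Cells in series carry the same charge, so the same 2.556 mol of electrons passes through cell 2.
Al³⁺ + 3 e⁻ → Al, so n(Al) = 2.556 / 3 = 0.8519 mol.
m(Al) = 0.8519 × 26.98 = 23.0 g.

23.0 g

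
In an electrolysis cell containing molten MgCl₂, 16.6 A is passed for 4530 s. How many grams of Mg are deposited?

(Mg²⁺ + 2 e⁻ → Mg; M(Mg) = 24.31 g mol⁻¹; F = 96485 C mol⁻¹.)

Q = I·t = 16.60 A × 4530.0 s = 75200 C.
n(e⁻) = Q/F = 75200 / 96485 = 0.7794 mol.
Mg²⁺ + 2 e⁻ → Mg, so n(Mg) = n(e⁻)/2 = 0.3897 mol.
m = n·M = 0.3897 × 24.31 = 9.47 g.

9.47 g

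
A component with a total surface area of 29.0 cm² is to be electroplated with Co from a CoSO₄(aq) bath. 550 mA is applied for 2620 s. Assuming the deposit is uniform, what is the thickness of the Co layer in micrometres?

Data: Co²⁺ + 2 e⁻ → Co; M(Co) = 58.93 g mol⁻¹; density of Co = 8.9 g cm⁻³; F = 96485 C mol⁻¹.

Q = I·t = 0.5500 × 2620.0 = 1441 C; n(e⁻) = 0.01493 mol.
n(Co) = n(e⁻)/2 = 0.007467 mol, so m = 0.007467 × 58.93 = 0.4401 g.
Volume = m/ρ = 0.4401 / 8.9 = 0.04944 cm³.
Thickness = V/A = 0.04944 / 29.0 = 0.00170 cm = 17.0 μm.

17.0 μm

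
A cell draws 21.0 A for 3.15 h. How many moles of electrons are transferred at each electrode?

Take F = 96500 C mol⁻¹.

Q = I·t = 21.00 A × 11340 s = 238100 C.
n(e⁻) = Q/F = 238100 / 96500 = 2.47 mol.

2.47 mol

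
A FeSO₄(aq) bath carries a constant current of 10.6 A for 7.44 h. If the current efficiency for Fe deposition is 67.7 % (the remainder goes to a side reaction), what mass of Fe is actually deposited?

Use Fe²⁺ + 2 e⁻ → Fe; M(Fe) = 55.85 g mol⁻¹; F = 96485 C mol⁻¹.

Q = I·t = 10.60 × 26784 = 283900 C.
n(e⁻) = 283900/96485 = 2.943 mol; theoretically n(Fe) = 2.943/2 = 1.471 mol, m_theo = 82.17 g.
At 67.7 % efficiency, m_actual = 0.677 × 82.17 = 55.6 g.

55.6 g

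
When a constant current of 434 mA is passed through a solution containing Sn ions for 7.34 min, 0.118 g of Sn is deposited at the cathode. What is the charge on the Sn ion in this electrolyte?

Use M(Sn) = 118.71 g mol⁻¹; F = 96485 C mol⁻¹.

+2

Q = I·t = 0.4340 A × 440.40 s = 191.1 C, so n(e⁻) = 191.1/96485 = 0.001981 mol.
n(Sn) deposited = 0.118 / 118.71 = 0.0009940 mol.
Electrons per atom = n(e⁻)/n(Sn) = 0.001981 / 0.0009940 = 1.99 ≈ 2, so the ion is Sn²⁺.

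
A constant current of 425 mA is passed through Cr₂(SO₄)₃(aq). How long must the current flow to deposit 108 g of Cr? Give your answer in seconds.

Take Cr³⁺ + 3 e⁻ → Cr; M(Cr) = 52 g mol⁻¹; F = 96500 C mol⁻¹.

1.41 × 10⁶ s

n(Cr) = m/M = 108 / 52 = 2.077 mol.
Each Cr atom requires 3 electrons, so n(e⁻) = 3 × 2.077 = 6.231 mol.
Q = n(e⁻)·F = 6.231 × 96500 = 601300 C.
t = Q/I = 601300 / 0.4250 A = 1415000 s.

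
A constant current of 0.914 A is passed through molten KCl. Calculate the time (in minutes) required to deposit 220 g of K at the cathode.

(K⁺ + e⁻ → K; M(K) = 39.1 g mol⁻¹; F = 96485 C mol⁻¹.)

9900 min

n(K) = m/M = 220 / 39.1 = 5.627 mol.
Each K atom requires 1 electron, so n(e⁻) = 1 × 5.627 = 5.627 mol.
Q = n(e⁻)·F = 5.627 × 96485 = 542900 C.
t = Q/I = 542900 / 0.9140 A = 594000 s = 9900 min.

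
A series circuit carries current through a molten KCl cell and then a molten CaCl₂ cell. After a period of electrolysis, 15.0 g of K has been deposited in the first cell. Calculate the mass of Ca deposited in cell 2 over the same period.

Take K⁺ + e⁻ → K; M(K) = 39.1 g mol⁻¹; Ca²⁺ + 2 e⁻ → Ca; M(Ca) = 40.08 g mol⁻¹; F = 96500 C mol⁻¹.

n(K) = 15.0 / 39.1 = 0.3836 mol.
Since K⁺ + e⁻ → K, n(e⁻) passed = 1 × 0.3836 = 0.3836 mol.
Cells in series carry the same charge, so the same 0.3836 mol of electrons passes through cell 2.
Ca²⁺ + 2 e⁻ → Ca, so n(Ca) = 0.3836 / 2 = 0.1918 mol.
m(Ca) = 0.1918 × 40.08 = 7.69 g.

7.69 g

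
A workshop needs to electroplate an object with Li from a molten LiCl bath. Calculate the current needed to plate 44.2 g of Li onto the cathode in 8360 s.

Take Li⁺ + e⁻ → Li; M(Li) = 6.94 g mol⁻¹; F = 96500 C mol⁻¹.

n(Li) = 44.2 / 6.94 = 6.369 mol.
n(e⁻) = 1 × 6.369 = 6.369 mol.
Q = n(e⁻)·F = 6.369 × 96500 = 614600 C.
I = Q/t = 614600 / 8360.0 s = 73.5 A.

73.5 A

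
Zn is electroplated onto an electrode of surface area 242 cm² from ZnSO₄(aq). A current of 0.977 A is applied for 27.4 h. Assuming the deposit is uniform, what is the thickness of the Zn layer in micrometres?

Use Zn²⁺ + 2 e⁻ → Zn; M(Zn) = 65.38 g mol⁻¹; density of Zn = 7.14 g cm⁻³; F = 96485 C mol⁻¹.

189 μm

Q = I·t = 0.9770 × 98640 = 96370 C; n(e⁻) = 0.9988 mol.
n(Zn) = n(e⁻)/2 = 0.4994 mol, so m = 0.4994 × 65.38 = 32.65 g.
Volume = m/ρ = 32.65 / 7.14 = 4.573 cm³.
Thickness = V/A = 4.573 / 242 = 0.0189 cm = 189 μm.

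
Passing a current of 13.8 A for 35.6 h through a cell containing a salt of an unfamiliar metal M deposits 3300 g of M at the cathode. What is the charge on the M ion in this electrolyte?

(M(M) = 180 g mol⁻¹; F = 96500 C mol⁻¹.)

Q = I·t = 13.80 A × 128160 s = 1769000 C, so n(e⁻) = 1769000/96500 = 18.33 mol.
n(M) deposited = 3300 / 180 = 18.33 mol.
Electrons per atom = n(e⁻)/n(M) = 18.33 / 18.33 = 1.00 ≈ 1, so the ion is M⁺.

+1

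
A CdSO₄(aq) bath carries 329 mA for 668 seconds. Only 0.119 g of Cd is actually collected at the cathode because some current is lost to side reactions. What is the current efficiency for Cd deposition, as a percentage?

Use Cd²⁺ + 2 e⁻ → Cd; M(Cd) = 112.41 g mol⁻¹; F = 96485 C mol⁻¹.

Q = I·t = 0.3290 × 668.00 = 219.8 C; n(e⁻) = 219.8/96485 = 0.002278 mol.
Theoretical n(Cd) = n(e⁻)/2 = 0.001139 mol, i.e. m_theo = 0.001139 × 112.41 = 0.1280 g.
Efficiency = m_actual / m_theo = 0.119 / 0.1280 = 93.0 %.

93.0 %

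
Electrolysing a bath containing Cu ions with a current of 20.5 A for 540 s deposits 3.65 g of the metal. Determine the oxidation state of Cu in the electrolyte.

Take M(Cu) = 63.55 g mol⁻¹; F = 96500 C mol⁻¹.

+2

Q = I·t = 20.50 A × 540.00 s = 11070 C, so n(e⁻) = 11070/96500 = 0.1147 mol.
n(Cu) deposited = 3.65 / 63.55 = 0.05744 mol.
Electrons per atom = n(e⁻)/n(Cu) = 0.1147 / 0.05744 = 2.00 ≈ 2, so the ion is Cu²⁺.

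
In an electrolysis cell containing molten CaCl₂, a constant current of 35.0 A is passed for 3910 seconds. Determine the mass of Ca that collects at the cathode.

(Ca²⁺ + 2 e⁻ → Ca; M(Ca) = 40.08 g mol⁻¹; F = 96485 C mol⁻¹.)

28.4 g

Q = I·t = 35.00 A × 3910.0 s = 136800 C.
n(e⁻) = Q/F = 136800 / 96485 = 1.418 mol.
Ca²⁺ + 2 e⁻ → Ca, so n(Ca) = n(e⁻)/2 = 0.7092 mol.
m = n·M = 0.7092 × 40.08 = 28.4 g.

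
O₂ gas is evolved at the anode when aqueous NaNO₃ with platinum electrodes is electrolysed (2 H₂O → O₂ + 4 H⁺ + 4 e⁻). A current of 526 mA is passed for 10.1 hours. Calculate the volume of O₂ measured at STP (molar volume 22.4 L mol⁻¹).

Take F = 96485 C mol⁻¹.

Q = I·t = 0.5260 A × 36360 s = 19130 C.
n(e⁻) = Q/F = 19130 / 96485 = 0.1982 mol.
4 electrons are transferred per O₂ molecule, so n(O₂) = 0.1982 / 4 = 0.04956 mol.
V = n × V_m = 0.04956 × 22.4 = 1.11 L.

1.11 L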